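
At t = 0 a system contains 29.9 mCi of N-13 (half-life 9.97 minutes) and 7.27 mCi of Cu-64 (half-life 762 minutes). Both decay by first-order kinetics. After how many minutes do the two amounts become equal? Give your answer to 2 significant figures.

Set 29.9·(1/2)^(t/9.97) = 7.27·(1/2)^(t/762).
Taking log₂: log₂(29.9/7.27) = t·(1/9.97 − 1/762).
log₂(4.1128) = 2.0401; 1/9.97 − 1/762 = 0.098989.
t = 2.0401 / 0.098989 ≈ 20.61 minutes.

21 minutes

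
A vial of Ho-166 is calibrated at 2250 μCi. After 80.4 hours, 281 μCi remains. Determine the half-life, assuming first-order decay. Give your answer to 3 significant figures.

A/A₀ = 281/2250 ≈ 0.12489.
n = log₂(8.0071) ≈ 3.0013 half-lives elapsed in 80.4 hours.
t½ = 80.4/3.0013 ≈ 26.789 hours.

26.8 hours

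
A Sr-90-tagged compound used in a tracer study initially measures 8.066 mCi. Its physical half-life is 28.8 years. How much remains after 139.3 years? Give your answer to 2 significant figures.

0.28 mCi

Number of half-lives: n = 139.3/28.8 ≈ 4.8368.
Remaining = 8.066 × (1/2)^4.8368 = 8.066 × 0.034993 ≈ 0.28225 mCi.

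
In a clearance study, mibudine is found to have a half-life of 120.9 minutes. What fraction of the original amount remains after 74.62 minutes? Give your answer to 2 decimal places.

0.65

n = 74.62/120.9 ≈ 0.6172 half-lives.
Fraction remaining = (1/2)^0.6172 ≈ 0.65193.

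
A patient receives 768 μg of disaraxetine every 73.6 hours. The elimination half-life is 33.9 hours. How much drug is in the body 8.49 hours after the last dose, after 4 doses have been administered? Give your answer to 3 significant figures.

The 4 doses were given 229.29, 155.69, 82.09, 8.49 hours ago.
Total = 768·(1/2)^(229.29/33.9) + 768·(1/2)^(155.69/33.9) + 768·(1/2)^(82.09/33.9) + 768·(1/2)^(8.49/33.9)
      = 7.0677 + 31.83 + 143.35 + 645.61 ≈ 827.86 μg.

828 μg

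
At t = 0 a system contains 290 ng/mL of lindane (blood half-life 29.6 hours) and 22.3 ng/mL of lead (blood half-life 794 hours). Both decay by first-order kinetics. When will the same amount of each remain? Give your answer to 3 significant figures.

114 hours

Set 290·(1/2)^(t/29.6) = 22.3·(1/2)^(t/794).
Taking log₂: log₂(290/22.3) = t·(1/29.6 − 1/794).
log₂(13.004) = 3.7009; 1/29.6 − 1/794 = 0.032524.
t = 3.7009 / 0.032524 ≈ 113.79 hours.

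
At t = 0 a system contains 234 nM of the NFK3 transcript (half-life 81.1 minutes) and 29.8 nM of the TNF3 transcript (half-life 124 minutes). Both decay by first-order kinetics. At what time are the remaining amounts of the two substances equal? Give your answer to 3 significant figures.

697 minutes

Set 234·(1/2)^(t/81.1) = 29.8·(1/2)^(t/124).
Taking log₂: log₂(234/29.8) = t·(1/81.1 − 1/124).
log₂(7.8523) = 2.9731; 1/81.1 − 1/124 = 0.0042659.
t = 2.9731 / 0.0042659 ≈ 696.94 minutes.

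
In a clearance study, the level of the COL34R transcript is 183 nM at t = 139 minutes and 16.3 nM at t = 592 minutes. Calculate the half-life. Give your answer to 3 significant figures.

Over Δt = 592 − 139 = 453 minutes, the level fell by a factor of 183/16.3 ≈ 11.227.
n = log₂(11.227) ≈ 3.4889 half-lives, so t½ = 453/3.4889 ≈ 129.84 minutes.

130 minutes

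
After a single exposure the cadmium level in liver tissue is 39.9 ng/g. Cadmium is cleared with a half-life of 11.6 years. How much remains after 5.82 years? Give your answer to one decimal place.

28.2 ng/g

Number of half-lives: n = 5.82/11.6 ≈ 0.50172.
Remaining = 39.9 × (1/2)^0.50172 = 39.9 × 0.70626 ≈ 28.18 ng/g.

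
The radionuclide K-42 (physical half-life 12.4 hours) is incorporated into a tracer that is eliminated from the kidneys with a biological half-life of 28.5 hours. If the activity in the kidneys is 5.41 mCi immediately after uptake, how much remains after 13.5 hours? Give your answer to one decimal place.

1.8 mCi

1/t_eff = 1/t_phys + 1/t_biol = 1/12.4 + 1/28.5 = 0.11573 per hour.
t_eff = 12.4 × 28.5 / (12.4 + 28.5) ≈ 8.6406 hours.
Remaining = 5.41 × (1/2)^(13.5/8.6406) = 5.41 × (1/2)^1.5624 ≈ 1.8318 mCi.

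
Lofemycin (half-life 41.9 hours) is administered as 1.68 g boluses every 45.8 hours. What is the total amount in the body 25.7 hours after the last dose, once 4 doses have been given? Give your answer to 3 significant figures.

1.97 g

The 4 doses were given 163.1, 117.3, 71.5, 25.7 hours ago.
Total = 1.68·(1/2)^(163.1/41.9) + 1.68·(1/2)^(117.3/41.9) + 1.68·(1/2)^(71.5/41.9) + 1.68·(1/2)^(25.7/41.9)
      = 0.11311 + 0.24131 + 0.51478 + 1.0982 ≈ 1.9674 g.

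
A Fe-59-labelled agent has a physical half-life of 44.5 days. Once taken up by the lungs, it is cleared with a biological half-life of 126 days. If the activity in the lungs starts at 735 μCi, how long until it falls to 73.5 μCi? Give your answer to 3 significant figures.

109 days

1/t_eff = 1/t_phys + 1/t_biol = 1/44.5 + 1/126 = 0.030408 per day.
t_eff = 44.5 × 126 / (44.5 + 126) ≈ 32.886 days.
n = log₂(735/73.5) ≈ 3.3219; t = 3.3219 × 32.886 ≈ 109.24 days.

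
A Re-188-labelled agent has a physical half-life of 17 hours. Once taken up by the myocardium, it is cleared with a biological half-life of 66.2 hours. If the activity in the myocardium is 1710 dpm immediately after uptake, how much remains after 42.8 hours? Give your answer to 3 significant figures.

191 dpm

1/t_eff = 1/t_phys + 1/t_biol = 1/17 + 1/66.2 = 0.073929 per hour.
t_eff = 17 × 66.2 / (17 + 66.2) ≈ 13.526 hours.
Remaining = 1710 × (1/2)^(42.8/13.526) = 1710 × (1/2)^3.1642 ≈ 190.76 dpm.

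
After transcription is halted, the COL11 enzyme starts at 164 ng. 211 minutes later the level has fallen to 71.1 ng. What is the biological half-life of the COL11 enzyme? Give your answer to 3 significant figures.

A/A₀ = 71.1/164 ≈ 0.43354.
n = log₂(2.3066) ≈ 1.2058 half-lives elapsed in 211 minutes.
t½ = 211/1.2058 ≈ 174.99 minutes.

175 minutes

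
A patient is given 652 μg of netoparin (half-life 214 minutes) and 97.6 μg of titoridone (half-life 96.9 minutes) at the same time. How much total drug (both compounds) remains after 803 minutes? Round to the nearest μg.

netoparin: 652 × (1/2)^(803/214) = 652 × (1/2)^3.7523 ≈ 48.382 μg.
titoridone: 97.6 × (1/2)^(803/96.9) = 97.6 × (1/2)^8.2869 ≈ 0.3125 μg.
Total = 48.382 + 0.3125 ≈ 48.694 μg.

49 μg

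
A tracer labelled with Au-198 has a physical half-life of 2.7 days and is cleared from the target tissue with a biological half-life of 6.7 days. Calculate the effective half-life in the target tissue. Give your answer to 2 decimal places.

1/t_eff = 1/t_phys + 1/t_biol = 1/2.7 + 1/6.7 = 0.51962 per day.
t_eff = 2.7 × 6.7 / (2.7 + 6.7) ≈ 1.9245 days.

1.92 days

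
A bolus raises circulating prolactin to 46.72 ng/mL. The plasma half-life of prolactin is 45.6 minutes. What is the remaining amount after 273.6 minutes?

0.73 ng/mL

Elapsed time is 6 half-lives (273.6/45.6).
Each half-life halves the amount: 46.72 × (1/2)^6 = 46.72/64 = 0.73 ng/mL.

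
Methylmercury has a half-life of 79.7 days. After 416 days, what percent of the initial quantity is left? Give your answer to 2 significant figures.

2.7%

n = 416/79.7 ≈ 5.2196 half-lives.
Fraction remaining = (1/2)^5.2196 ≈ 0.026838, i.e. 2.6838%.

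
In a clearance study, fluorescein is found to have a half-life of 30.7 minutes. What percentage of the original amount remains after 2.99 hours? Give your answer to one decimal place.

1.7%

2.99 hours = 179.4 minutes.
n = 179.4/30.7 ≈ 5.8436 half-lives.
Fraction remaining = (1/2)^5.8436 ≈ 0.017414, i.e. 1.7414%.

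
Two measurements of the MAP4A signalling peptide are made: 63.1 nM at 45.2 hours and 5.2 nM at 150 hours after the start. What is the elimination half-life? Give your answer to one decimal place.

29.1 hours

Over Δt = 150 − 45.2 = 104.8 hours, the level fell by a factor of 63.1/5.2 ≈ 12.135.
n = log₂(12.135) ≈ 3.6011 half-lives, so t½ = 104.8/3.6011 ≈ 29.103 hours.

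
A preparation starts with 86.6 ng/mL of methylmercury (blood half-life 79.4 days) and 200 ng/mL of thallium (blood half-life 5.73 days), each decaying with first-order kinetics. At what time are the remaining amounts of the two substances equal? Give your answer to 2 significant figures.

7.5 days

Set 86.6·(1/2)^(t/79.4) = 200·(1/2)^(t/5.73).
Taking log₂: log₂(86.6/200) = t·(1/79.4 − 1/5.73).
log₂(0.433) = -1.2076; 1/79.4 − 1/5.73 = -0.16193.
t = -1.2076 / -0.16193 ≈ 7.4575 days.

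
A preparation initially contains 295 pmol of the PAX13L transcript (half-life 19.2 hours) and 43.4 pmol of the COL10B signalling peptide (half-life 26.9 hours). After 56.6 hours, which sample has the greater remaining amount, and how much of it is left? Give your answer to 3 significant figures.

PAX13L transcript: 295 × (1/2)^2.9479 ≈ 38.231 pmol.
COL10B signalling peptide: 43.4 × (1/2)^2.1041 ≈ 10.095 pmol.
PAX13L transcript has more remaining, at ≈ 38.231 pmol.

PAX13L transcript, 38.2 pmol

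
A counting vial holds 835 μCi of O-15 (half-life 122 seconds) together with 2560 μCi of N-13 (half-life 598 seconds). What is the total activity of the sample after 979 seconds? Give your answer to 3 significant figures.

O-15: 835 × (1/2)^(979/122) = 835 × (1/2)^8.0246 ≈ 3.2066 μCi.
N-13: 2560 × (1/2)^(979/598) = 2560 × (1/2)^1.6371 ≈ 823.03 μCi.
Total = 3.2066 + 823.03 ≈ 826.24 μCi.

826 μCi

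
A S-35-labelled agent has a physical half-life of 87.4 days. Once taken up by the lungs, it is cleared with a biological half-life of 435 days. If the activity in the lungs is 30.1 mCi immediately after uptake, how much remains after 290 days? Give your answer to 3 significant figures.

1/t_eff = 1/t_phys + 1/t_biol = 1/87.4 + 1/435 = 0.01374 per day.
t_eff = 87.4 × 435 / (87.4 + 435) ≈ 72.778 days.
Remaining = 30.1 × (1/2)^(290/72.778) = 30.1 × (1/2)^3.9847 ≈ 1.9012 mCi.

1.90 mCi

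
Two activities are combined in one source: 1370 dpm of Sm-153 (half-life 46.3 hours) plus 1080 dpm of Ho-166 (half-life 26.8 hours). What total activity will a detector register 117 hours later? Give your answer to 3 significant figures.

Sm-153: 1370 × (1/2)^(117/46.3) = 1370 × (1/2)^2.527 ≈ 237.69 dpm.
Ho-166: 1080 × (1/2)^(117/26.8) = 1080 × (1/2)^4.3657 ≈ 52.387 dpm.
Total = 237.69 + 52.387 ≈ 290.08 dpm.

290 dpm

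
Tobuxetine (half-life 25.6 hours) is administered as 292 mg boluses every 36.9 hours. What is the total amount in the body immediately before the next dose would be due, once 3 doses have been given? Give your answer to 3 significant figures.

162 mg

The 3 doses were given 110.7, 73.8, 36.9 hours ago.
Total = 292·(1/2)^(110.7/25.6) + 292·(1/2)^(73.8/25.6) + 292·(1/2)^(36.9/25.6)
      = 14.577 + 39.589 + 107.52 ≈ 161.68 mg.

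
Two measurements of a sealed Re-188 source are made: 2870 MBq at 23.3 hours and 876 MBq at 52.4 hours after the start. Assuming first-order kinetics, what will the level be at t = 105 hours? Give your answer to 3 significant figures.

Over Δt = 52.4 − 23.3 = 29.1 hours, the level fell by a factor of 2870/876 ≈ 3.2763.
n = log₂(3.2763) ≈ 1.712 half-lives, so t½ = 29.1/1.712 ≈ 16.997 hours.
From t = 52.4 to t = 105: 876 × (1/2)^((105−52.4)/16.997) ≈ 102.55 MBq.

103 MBq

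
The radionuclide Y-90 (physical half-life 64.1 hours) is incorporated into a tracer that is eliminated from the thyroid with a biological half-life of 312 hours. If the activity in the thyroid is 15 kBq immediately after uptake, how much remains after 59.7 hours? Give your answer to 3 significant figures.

1/t_eff = 1/t_phys + 1/t_biol = 1/64.1 + 1/312 = 0.018806 per hour.
t_eff = 64.1 × 312 / (64.1 + 312) ≈ 53.175 hours.
Remaining = 15 × (1/2)^(59.7/53.175) = 15 × (1/2)^1.1227 ≈ 6.8885 kBq.

6.89 kBq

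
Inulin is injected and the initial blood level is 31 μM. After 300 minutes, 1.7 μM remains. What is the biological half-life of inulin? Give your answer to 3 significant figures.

A/A₀ = 1.7/31 ≈ 0.054839.
n = log₂(18.235) ≈ 4.1887 half-lives elapsed in 300 minutes.
t½ = 300/4.1887 ≈ 71.622 minutes.

71.6 minutes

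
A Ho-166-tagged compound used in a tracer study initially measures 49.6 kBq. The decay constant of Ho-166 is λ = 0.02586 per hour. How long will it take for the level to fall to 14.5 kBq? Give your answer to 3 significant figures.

t½ = ln 2 / λ = 0.69315 / 0.02586 ≈ 26.804 hours.
Fraction remaining = 14.5/49.6 ≈ 0.29234.
n = log₂(49.6/14.5) = ln(3.4207)/ln 2 ≈ 1.7743 half-lives.
t = n × t½ = 1.7743 × 26.804 ≈ 47.558 hours.

47.6 hours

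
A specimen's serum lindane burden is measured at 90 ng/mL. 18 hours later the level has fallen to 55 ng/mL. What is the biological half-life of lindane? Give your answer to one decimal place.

25.3 hours

A/A₀ = 55/90 ≈ 0.61111.
n = log₂(1.6364) ≈ 0.71049 half-lives elapsed in 18 hours.
t½ = 18/0.71049 ≈ 25.335 hours.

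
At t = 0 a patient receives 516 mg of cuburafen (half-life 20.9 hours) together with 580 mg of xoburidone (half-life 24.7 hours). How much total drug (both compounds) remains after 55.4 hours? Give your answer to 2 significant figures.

200 mg

cuburafen: 516 × (1/2)^(55.4/20.9) = 516 × (1/2)^2.6507 ≈ 82.168 mg.
xoburidone: 580 × (1/2)^(55.4/24.7) = 580 × (1/2)^2.2429 ≈ 122.53 mg.
Total = 82.168 + 122.53 ≈ 204.7 mg.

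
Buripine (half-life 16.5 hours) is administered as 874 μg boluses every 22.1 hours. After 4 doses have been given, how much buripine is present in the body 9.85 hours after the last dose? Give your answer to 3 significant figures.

The 4 doses were given 76.15, 54.05, 31.95, 9.85 hours ago.
Total = 874·(1/2)^(76.15/16.5) + 874·(1/2)^(54.05/16.5) + 874·(1/2)^(31.95/16.5) + 874·(1/2)^(9.85/16.5)
      = 35.663 + 90.242 + 228.35 + 577.84 ≈ 932.1 μg.

932 μg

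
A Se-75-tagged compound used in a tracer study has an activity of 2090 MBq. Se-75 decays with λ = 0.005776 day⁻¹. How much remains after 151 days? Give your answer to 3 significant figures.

874 MBq

t½ = ln 2 / λ = 0.69315 / 0.005776 ≈ 120 days.
Number of half-lives: n = 151/120 ≈ 1.2583.
Remaining = 2090 × (1/2)^1.2583 = 2090 × 0.41804 ≈ 873.71 MBq.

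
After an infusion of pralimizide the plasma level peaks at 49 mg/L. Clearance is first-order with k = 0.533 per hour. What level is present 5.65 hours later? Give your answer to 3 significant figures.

t½ = ln 2 / k = 0.69315 / 0.533 ≈ 1.3005 hours.
Number of half-lives: n = 5.65/1.3005 ≈ 4.3446.
Remaining = 49 × (1/2)^4.3446 = 49 × 0.04922 ≈ 2.4118 mg/L.

2.41 mg/L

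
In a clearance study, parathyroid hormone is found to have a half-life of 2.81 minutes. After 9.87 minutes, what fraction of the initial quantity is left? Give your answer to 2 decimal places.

0.09

n = 9.87/2.81 ≈ 3.5125 half-lives.
Fraction remaining = (1/2)^3.5125 ≈ 0.087629.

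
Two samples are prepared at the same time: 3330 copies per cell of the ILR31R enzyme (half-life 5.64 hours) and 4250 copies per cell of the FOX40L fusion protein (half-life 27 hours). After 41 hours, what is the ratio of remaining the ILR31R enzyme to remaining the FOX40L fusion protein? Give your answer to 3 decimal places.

ILR31R enzyme: 3330 × (1/2)^(41/5.64) = 3330 × (1/2)^7.2695 ≈ 21.583 copies per cell.
FOX40L fusion protein: 4250 × (1/2)^(41/27) = 4250 × (1/2)^1.5185 ≈ 1483.4 copies per cell.
Ratio ≈ 21.583 / 1483.4 ≈ 0.014549.

0.015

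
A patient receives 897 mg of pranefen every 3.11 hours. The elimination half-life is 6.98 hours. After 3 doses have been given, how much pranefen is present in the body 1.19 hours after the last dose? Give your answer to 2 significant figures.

The 3 doses were given 7.41, 4.3, 1.19 hours ago.
Total = 897·(1/2)^(7.41/6.98) + 897·(1/2)^(4.3/6.98) + 897·(1/2)^(1.19/6.98)
      = 429.75 + 585.25 + 797.02 ≈ 1812 mg.

1800 mg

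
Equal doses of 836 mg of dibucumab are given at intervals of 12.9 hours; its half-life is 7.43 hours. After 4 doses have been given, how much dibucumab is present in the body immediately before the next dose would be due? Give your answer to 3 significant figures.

356 mg

The 4 doses were given 51.6, 38.7, 25.8, 12.9 hours ago.
Total = 836·(1/2)^(51.6/7.43) + 836·(1/2)^(38.7/7.43) + 836·(1/2)^(25.8/7.43) + 836·(1/2)^(12.9/7.43)
      = 6.7859 + 22.608 + 75.319 + 250.93 ≈ 355.65 mg.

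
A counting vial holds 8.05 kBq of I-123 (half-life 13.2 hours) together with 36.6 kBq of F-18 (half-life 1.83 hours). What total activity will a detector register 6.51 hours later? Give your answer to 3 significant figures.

I-123: 8.05 × (1/2)^(6.51/13.2) = 8.05 × (1/2)^0.49318 ≈ 5.7192 kBq.
F-18: 36.6 × (1/2)^(6.51/1.83) = 36.6 × (1/2)^3.5574 ≈ 3.1089 kBq.
Total = 5.7192 + 3.1089 ≈ 8.8281 kBq.

8.83 kBq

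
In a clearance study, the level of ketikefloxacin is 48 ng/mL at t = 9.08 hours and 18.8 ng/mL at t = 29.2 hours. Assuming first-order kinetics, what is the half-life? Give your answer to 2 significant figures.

Over Δt = 29.2 − 9.08 = 20.12 hours, the level fell by a factor of 48/18.8 ≈ 2.5532.
n = log₂(2.5532) ≈ 1.3523 half-lives, so t½ = 20.12/1.3523 ≈ 14.878 hours.

15 hours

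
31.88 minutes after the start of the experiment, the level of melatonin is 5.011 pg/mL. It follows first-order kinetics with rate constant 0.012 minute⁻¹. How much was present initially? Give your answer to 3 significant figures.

t½ = ln 2 / k = 0.69315 / 0.012 ≈ 57.762 minutes.
Number of half-lives elapsed: n = 31.88/57.762 ≈ 0.55192.
A₀ = A × 2^n = 5.011 × 2^0.55192 = 5.011 × 1.466 ≈ 7.3463 pg/mL.

7.35 pg/mL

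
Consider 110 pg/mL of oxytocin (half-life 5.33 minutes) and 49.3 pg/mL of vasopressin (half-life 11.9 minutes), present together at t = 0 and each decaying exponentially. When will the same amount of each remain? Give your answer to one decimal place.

Set 110·(1/2)^(t/5.33) = 49.3·(1/2)^(t/11.9).
Taking log₂: log₂(110/49.3) = t·(1/5.33 − 1/11.9).
log₂(2.2312) = 1.1578; 1/5.33 − 1/11.9 = 0.10358.
t = 1.1578 / 0.10358 ≈ 11.178 minutes.

11.2 minutes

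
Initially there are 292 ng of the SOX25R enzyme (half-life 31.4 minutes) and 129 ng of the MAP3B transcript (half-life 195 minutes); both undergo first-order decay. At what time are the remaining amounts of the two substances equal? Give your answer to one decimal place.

Set 292·(1/2)^(t/31.4) = 129·(1/2)^(t/195).
Taking log₂: log₂(292/129) = t·(1/31.4 − 1/195).
log₂(2.2636) = 1.1786; 1/31.4 − 1/195 = 0.026719.
t = 1.1786 / 0.026719 ≈ 44.111 minutes.

44.1 minutes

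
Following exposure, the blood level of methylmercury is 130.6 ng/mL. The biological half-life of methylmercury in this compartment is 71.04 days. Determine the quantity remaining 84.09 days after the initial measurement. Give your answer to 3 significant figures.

Number of half-lives: n = 84.09/71.04 ≈ 1.1837.
Remaining = 130.6 × (1/2)^1.1837 = 130.6 × 0.44022 ≈ 57.493 ng/mL.

57.5 ng/mL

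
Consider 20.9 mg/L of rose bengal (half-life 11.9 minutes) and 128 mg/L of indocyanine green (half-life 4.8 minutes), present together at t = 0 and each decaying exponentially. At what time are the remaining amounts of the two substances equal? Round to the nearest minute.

21 minutes

Set 20.9·(1/2)^(t/11.9) = 128·(1/2)^(t/4.8).
Taking log₂: log₂(20.9/128) = t·(1/11.9 − 1/4.8).
log₂(0.16328) = -2.6146; 1/11.9 − 1/4.8 = -0.1243.
t = -2.6146 / -0.1243 ≈ 21.034 minutes.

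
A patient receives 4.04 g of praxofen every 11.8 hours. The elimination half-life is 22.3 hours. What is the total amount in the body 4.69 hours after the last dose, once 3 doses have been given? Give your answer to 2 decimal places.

7.59 g

The 3 doses were given 28.29, 16.49, 4.69 hours ago.
Total = 4.04·(1/2)^(28.29/22.3) + 4.04·(1/2)^(16.49/22.3) + 4.04·(1/2)^(4.69/22.3)
      = 1.6768 + 2.4198 + 3.492 ≈ 7.5886 g.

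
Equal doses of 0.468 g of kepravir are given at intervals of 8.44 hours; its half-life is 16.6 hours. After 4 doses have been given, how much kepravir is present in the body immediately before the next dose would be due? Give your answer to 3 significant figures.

The 4 doses were given 33.76, 25.32, 16.88, 8.44 hours ago.
Total = 0.468·(1/2)^(33.76/16.6) + 0.468·(1/2)^(25.32/16.6) + 0.468·(1/2)^(16.88/16.6) + 0.468·(1/2)^(8.44/16.6)
      = 0.1143 + 0.16259 + 0.23128 + 0.329 ≈ 0.83716 g.

0.837 g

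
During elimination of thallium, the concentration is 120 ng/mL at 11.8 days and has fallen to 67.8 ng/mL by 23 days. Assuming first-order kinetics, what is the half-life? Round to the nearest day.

14 days

Over Δt = 23 − 11.8 = 11.2 days, the level fell by a factor of 120/67.8 ≈ 1.7699.
n = log₂(1.7699) ≈ 0.82368 half-lives, so t½ = 11.2/0.82368 ≈ 13.598 days.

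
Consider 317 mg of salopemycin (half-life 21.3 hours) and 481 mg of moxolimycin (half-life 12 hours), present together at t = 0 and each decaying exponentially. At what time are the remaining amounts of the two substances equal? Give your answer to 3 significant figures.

Set 317·(1/2)^(t/21.3) = 481·(1/2)^(t/12).
Taking log₂: log₂(317/481) = t·(1/21.3 − 1/12).
log₂(0.65904) = -0.60155; 1/21.3 − 1/12 = -0.036385.
t = -0.60155 / -0.036385 ≈ 16.533 hours.

16.5 hours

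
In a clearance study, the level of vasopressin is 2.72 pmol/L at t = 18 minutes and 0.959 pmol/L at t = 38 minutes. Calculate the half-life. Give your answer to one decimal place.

13.3 minutes

Over Δt = 38 − 18 = 20 minutes, the level fell by a factor of 2.72/0.959 ≈ 2.8363.
n = log₂(2.8363) ≈ 1.504 half-lives, so t½ = 20/1.504 ≈ 13.298 minutes.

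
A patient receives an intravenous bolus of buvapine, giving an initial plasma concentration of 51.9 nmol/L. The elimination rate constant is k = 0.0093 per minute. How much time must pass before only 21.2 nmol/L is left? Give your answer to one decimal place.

t½ = ln 2 / k = 0.69315 / 0.0093 ≈ 74.532 minutes.
Fraction remaining = 21.2/51.9 ≈ 0.40848.
n = log₂(51.9/21.2) = ln(2.4481)/ln 2 ≈ 1.2917 half-lives.
t = n × t½ = 1.2917 × 74.532 ≈ 96.271 minutes.

96.3 minutes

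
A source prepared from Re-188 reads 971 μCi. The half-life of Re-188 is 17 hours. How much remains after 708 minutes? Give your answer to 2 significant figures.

600 μCi

Convert the elapsed time: 708 minutes = 11.8 hours.
Number of half-lives: n = 11.8/17 ≈ 0.69412.
Remaining = 971 × (1/2)^0.69412 = 971 × 0.61809 ≈ 600.16 μCi.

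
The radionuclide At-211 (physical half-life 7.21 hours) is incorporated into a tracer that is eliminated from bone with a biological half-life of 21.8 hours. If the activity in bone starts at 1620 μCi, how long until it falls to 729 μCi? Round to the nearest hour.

6 hours

1/t_eff = 1/t_phys + 1/t_biol = 1/7.21 + 1/21.8 = 0.18457 per hour.
t_eff = 7.21 × 21.8 / (7.21 + 21.8) ≈ 5.4181 hours.
n = log₂(1620/729) ≈ 1.152; t = 1.152 × 5.4181 ≈ 6.2416 hours.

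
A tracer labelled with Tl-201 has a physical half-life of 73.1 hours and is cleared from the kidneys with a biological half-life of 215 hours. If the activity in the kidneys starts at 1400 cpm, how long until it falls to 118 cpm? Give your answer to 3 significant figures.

195 hours

1/t_eff = 1/t_phys + 1/t_biol = 1/73.1 + 1/215 = 0.018331 per hour.
t_eff = 73.1 × 215 / (73.1 + 215) ≈ 54.552 hours.
n = log₂(1400/118) ≈ 3.5686; t = 3.5686 × 54.552 ≈ 194.67 hours.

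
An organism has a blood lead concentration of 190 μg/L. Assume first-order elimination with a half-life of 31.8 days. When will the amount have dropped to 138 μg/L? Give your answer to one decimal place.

Fraction remaining = 138/190 ≈ 0.72632.
n = log₂(190/138) = ln(1.3768)/ln 2 ≈ 0.46133 half-lives.
t = n × t½ = 0.46133 × 31.8 ≈ 14.67 days.

14.7 days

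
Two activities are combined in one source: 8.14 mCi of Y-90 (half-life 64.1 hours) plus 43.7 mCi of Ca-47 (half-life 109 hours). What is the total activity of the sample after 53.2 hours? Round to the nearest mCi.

36 mCi

Y-90: 8.14 × (1/2)^(53.2/64.1) = 8.14 × (1/2)^0.82995 ≈ 4.5791 mCi.
Ca-47: 43.7 × (1/2)^(53.2/109) = 43.7 × (1/2)^0.48807 ≈ 31.157 mCi.
Total = 4.5791 + 31.157 ≈ 35.736 mCi.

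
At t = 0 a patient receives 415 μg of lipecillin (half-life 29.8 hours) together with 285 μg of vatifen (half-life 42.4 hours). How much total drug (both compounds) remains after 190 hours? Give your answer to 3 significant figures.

17.8 μg

lipecillin: 415 × (1/2)^(190/29.8) = 415 × (1/2)^6.3758 ≈ 4.9972 μg.
vatifen: 285 × (1/2)^(190/42.4) = 285 × (1/2)^4.4811 ≈ 12.761 μg.
Total = 4.9972 + 12.761 ≈ 17.758 μg.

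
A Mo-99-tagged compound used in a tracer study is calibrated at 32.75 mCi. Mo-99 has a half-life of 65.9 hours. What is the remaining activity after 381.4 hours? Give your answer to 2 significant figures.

0.59 mCi

Number of half-lives: n = 381.4/65.9 ≈ 5.7876.
Remaining = 32.75 × (1/2)^5.7876 = 32.75 × 0.018104 ≈ 0.5929 mCi.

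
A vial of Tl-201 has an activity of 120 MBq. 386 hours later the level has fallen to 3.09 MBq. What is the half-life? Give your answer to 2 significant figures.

A/A₀ = 3.09/120 ≈ 0.02575.
n = log₂(38.835) ≈ 5.2793 half-lives elapsed in 386 hours.
t½ = 386/5.2793 ≈ 73.116 hours.

73 hours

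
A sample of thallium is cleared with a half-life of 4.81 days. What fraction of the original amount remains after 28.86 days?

0.015625

n = 28.86/4.81 ≈ 6 half-lives.
Fraction remaining = (1/2)^6 ≈ 0.015625.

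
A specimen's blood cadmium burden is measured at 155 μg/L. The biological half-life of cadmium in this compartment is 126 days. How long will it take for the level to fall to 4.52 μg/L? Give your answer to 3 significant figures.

Fraction remaining = 4.52/155 ≈ 0.029161.
n = log₂(155/4.52) = ln(34.292)/ln 2 ≈ 5.0998 half-lives.
t = n × t½ = 5.0998 × 126 ≈ 642.58 days.

643 days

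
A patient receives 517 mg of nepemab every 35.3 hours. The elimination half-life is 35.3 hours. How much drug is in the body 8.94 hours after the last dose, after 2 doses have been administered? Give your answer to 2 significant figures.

650 mg

The 2 doses were given 44.24, 8.94 hours ago.
Total = 517·(1/2)^(44.24/35.3) + 517·(1/2)^(8.94/35.3)
      = 216.88 + 433.76 ≈ 650.64 mg.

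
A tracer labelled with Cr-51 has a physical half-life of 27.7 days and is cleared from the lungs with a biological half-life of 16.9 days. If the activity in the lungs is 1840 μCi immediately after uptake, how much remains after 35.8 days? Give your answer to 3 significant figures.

1/t_eff = 1/t_phys + 1/t_biol = 1/27.7 + 1/16.9 = 0.095273 per day.
t_eff = 27.7 × 16.9 / (27.7 + 16.9) ≈ 10.496 days.
Remaining = 1840 × (1/2)^(35.8/10.496) = 1840 × (1/2)^3.4108 ≈ 173.01 μCi.

173 μCi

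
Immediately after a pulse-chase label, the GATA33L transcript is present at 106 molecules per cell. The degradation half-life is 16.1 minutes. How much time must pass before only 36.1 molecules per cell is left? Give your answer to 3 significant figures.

Fraction remaining = 36.1/106 ≈ 0.34057.
n = log₂(106/36.1) = ln(2.9363)/ln 2 ≈ 1.554 half-lives.
t = n × t½ = 1.554 × 16.1 ≈ 25.019 minutes.

25.0 minutes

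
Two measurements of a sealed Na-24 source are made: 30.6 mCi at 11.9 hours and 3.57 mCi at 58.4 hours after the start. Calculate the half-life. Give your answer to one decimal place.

Over Δt = 58.4 − 11.9 = 46.5 hours, the level fell by a factor of 30.6/3.57 ≈ 8.5714.
n = log₂(8.5714) ≈ 3.0995 half-lives, so t½ = 46.5/3.0995 ≈ 15.002 hours.

15.0 hours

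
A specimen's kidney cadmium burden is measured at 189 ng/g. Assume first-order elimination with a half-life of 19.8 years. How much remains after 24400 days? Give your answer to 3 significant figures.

18.2 ng/g

Convert the elapsed time: 24400 days = 66.8493 years.
Number of half-lives: n = 66.8493/19.8 ≈ 3.3762.
Remaining = 189 × (1/2)^3.3762 = 189 × 0.096306 ≈ 18.202 ng/g.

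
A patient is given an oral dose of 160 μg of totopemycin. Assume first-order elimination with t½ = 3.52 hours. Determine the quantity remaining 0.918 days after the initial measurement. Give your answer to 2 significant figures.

2.1 μg

Convert the elapsed time: 0.918 days = 22.032 hours.
Number of half-lives: n = 22.032/3.52 ≈ 6.2591.
Remaining = 160 × (1/2)^6.2591 = 160 × 0.013056 ≈ 2.089 μg.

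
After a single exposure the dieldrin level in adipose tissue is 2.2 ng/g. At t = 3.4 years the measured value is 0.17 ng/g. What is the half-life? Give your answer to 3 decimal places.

A/A₀ = 0.17/2.2 ≈ 0.077273.
n = log₂(12.941) ≈ 3.6939 half-lives elapsed in 3.4 years.
t½ = 3.4/3.6939 ≈ 0.92044 years.

0.920 years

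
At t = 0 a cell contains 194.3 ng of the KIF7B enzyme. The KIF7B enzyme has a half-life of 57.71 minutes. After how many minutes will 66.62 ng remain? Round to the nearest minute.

Fraction remaining = 66.62/194.3 ≈ 0.34287.
n = log₂(194.3/66.62) = ln(2.9165)/ln 2 ≈ 1.5443 half-lives.
t = n × t½ = 1.5443 × 57.71 ≈ 89.119 minutes.

89 minutes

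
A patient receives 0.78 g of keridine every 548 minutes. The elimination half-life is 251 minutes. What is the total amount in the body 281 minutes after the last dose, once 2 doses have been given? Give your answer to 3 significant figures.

0.438 g

The 2 doses were given 829, 281 minutes ago.
Total = 0.78·(1/2)^(829/251) + 0.78·(1/2)^(281/251)
      = 0.079042 + 0.35899 ≈ 0.43803 g.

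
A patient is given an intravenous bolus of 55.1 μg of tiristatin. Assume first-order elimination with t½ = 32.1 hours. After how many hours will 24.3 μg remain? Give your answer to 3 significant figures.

37.9 hours

Fraction remaining = 24.3/55.1 ≈ 0.44102.
n = log₂(55.1/24.3) = ln(2.2675)/ln 2 ≈ 1.1811 half-lives.
t = n × t½ = 1.1811 × 32.1 ≈ 37.913 hours.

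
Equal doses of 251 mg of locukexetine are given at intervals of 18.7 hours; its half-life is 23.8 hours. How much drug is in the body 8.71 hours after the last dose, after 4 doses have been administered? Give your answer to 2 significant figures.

The 4 doses were given 64.81, 46.11, 27.41, 8.71 hours ago.
Total = 251·(1/2)^(64.81/23.8) + 251·(1/2)^(46.11/23.8) + 251·(1/2)^(27.41/23.8) + 251·(1/2)^(8.71/23.8)
      = 38.013 + 65.533 + 112.98 + 194.76 ≈ 411.28 mg.

410 mg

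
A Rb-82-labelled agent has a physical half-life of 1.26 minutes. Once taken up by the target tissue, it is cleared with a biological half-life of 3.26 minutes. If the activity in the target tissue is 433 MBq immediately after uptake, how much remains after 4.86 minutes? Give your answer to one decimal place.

10.6 MBq

1/t_eff = 1/t_phys + 1/t_biol = 1/1.26 + 1/3.26 = 1.1004 per minute.
t_eff = 1.26 × 3.26 / (1.26 + 3.26) ≈ 0.90876 minutes.
Remaining = 433 × (1/2)^(4.86/0.90876) = 433 × (1/2)^5.3479 ≈ 10.632 MBq.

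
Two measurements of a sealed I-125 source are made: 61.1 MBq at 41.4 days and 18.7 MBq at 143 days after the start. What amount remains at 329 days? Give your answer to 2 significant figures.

2.1 MBq

Over Δt = 143 − 41.4 = 101.6 days, the level fell by a factor of 61.1/18.7 ≈ 3.2674.
n = log₂(3.2674) ≈ 1.7081 half-lives, so t½ = 101.6/1.7081 ≈ 59.48 days.
From t = 143 to t = 329: 18.7 × (1/2)^((329−143)/59.48) ≈ 2.1404 MBq.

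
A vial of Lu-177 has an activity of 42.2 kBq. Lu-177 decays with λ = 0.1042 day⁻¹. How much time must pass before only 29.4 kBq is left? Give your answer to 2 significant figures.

t½ = ln 2 / λ = 0.69315 / 0.1042 ≈ 6.6521 days.
Fraction remaining = 29.4/42.2 ≈ 0.69668.
n = log₂(42.2/29.4) = ln(1.4354)/ln 2 ≈ 0.52143 half-lives.
t = n × t½ = 0.52143 × 6.6521 ≈ 3.4686 days.

3.5 days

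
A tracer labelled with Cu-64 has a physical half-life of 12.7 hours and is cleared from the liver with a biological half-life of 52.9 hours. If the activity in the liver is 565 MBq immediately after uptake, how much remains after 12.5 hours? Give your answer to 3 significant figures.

242 MBq

1/t_eff = 1/t_phys + 1/t_biol = 1/12.7 + 1/52.9 = 0.097644 per hour.
t_eff = 12.7 × 52.9 / (12.7 + 52.9) ≈ 10.241 hours.
Remaining = 565 × (1/2)^(12.5/10.241) = 565 × (1/2)^1.2205 ≈ 242.45 MBq.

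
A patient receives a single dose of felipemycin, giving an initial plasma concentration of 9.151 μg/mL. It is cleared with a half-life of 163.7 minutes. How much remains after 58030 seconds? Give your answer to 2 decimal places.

0.15 μg/mL

Convert the elapsed time: 58030 seconds = 967.167 minutes.
Number of half-lives: n = 967.167/163.7 ≈ 5.9082.
Remaining = 9.151 × (1/2)^5.9082 = 9.151 × 0.016652 ≈ 0.15238 μg/mL.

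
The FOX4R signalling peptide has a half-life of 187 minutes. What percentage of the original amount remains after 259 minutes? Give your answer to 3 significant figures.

38.3%

n = 259/187 ≈ 1.385 half-lives.
Fraction remaining = (1/2)^1.385 ≈ 0.38288, i.e. 38.288%.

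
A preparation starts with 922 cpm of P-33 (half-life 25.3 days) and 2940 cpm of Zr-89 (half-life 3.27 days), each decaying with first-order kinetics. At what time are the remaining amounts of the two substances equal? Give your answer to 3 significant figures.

Set 922·(1/2)^(t/25.3) = 2940·(1/2)^(t/3.27).
Taking log₂: log₂(922/2940) = t·(1/25.3 − 1/3.27).
log₂(0.31361) = -1.673; 1/25.3 − 1/3.27 = -0.26628.
t = -1.673 / -0.26628 ≈ 6.2827 days.

6.28 days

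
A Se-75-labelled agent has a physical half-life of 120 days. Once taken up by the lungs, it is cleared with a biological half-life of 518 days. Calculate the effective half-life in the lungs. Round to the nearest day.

97 days

1/t_eff = 1/t_phys + 1/t_biol = 1/120 + 1/518 = 0.010264 per day.
t_eff = 120 × 518 / (120 + 518) ≈ 97.429 days.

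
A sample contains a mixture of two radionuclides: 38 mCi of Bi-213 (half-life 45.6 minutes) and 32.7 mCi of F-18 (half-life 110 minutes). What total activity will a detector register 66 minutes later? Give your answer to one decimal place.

Bi-213: 38 × (1/2)^(66/45.6) = 38 × (1/2)^1.4474 ≈ 13.934 mCi.
F-18: 32.7 × (1/2)^(66/110) = 32.7 × (1/2)^0.6 ≈ 21.574 mCi.
Total = 13.934 + 21.574 ≈ 35.508 mCi.

35.5 mCi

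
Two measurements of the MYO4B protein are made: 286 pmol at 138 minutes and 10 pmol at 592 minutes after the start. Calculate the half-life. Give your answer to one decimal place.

Over Δt = 592 − 138 = 454 minutes, the level fell by a factor of 286/10 ≈ 28.6.
n = log₂(28.6) ≈ 4.8379 half-lives, so t½ = 454/4.8379 ≈ 93.842 minutes.

93.8 minutes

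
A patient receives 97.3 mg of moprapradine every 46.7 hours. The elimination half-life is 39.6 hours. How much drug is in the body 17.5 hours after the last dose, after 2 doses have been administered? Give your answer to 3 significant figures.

103 mg

The 2 doses were given 64.2, 17.5 hours ago.
Total = 97.3·(1/2)^(64.2/39.6) + 97.3·(1/2)^(17.5/39.6)
      = 31.629 + 71.628 ≈ 103.26 mg.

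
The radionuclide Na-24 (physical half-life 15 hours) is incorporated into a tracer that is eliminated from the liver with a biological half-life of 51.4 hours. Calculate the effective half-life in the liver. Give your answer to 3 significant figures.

11.6 hours

1/t_eff = 1/t_phys + 1/t_biol = 1/15 + 1/51.4 = 0.086122 per hour.
t_eff = 15 × 51.4 / (15 + 51.4) ≈ 11.611 hours.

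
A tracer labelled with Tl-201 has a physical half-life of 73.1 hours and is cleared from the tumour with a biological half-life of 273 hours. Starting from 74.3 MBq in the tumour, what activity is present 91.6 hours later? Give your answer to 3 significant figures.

24.7 MBq

1/t_eff = 1/t_phys + 1/t_biol = 1/73.1 + 1/273 = 0.017343 per hour.
t_eff = 73.1 × 273 / (73.1 + 273) ≈ 57.661 hours.
Remaining = 74.3 × (1/2)^(91.6/57.661) = 74.3 × (1/2)^1.5886 ≈ 24.704 MBq.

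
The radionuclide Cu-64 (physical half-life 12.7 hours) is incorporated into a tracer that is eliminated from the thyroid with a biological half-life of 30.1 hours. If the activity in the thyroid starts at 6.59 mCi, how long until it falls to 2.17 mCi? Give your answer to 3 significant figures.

1/t_eff = 1/t_phys + 1/t_biol = 1/12.7 + 1/30.1 = 0.11196 per hour.
t_eff = 12.7 × 30.1 / (12.7 + 30.1) ≈ 8.9315 hours.
n = log₂(6.59/2.17) ≈ 1.6026; t = 1.6026 × 8.9315 ≈ 14.314 hours.

14.3 hours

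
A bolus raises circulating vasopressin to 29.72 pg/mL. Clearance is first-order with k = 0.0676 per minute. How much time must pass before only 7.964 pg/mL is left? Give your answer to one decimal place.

t½ = ln 2 / k = 0.69315 / 0.0676 ≈ 10.254 minutes.
Fraction remaining = 7.964/29.72 ≈ 0.26797.
n = log₂(29.72/7.964) = ln(3.7318)/ln 2 ≈ 1.8999 half-lives.
t = n × t½ = 1.8999 × 10.254 ≈ 19.481 minutes.

19.5 minutes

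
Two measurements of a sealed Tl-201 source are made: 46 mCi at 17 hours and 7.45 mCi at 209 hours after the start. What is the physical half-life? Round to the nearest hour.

73 hours

Over Δt = 209 − 17 = 192 hours, the level fell by a factor of 46/7.45 ≈ 6.1745.
n = log₂(6.1745) ≈ 2.6263 half-lives, so t½ = 192/2.6263 ≈ 73.106 hours.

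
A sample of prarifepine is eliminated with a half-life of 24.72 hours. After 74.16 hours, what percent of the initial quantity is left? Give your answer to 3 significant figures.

n = 74.16/24.72 ≈ 3 half-lives.
Fraction remaining = (1/2)^3 ≈ 0.125, i.e. 12.5%.

12.5%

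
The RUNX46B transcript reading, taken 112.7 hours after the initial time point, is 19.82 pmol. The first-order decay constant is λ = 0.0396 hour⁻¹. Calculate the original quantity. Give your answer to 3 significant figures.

1720 pmol

t½ = ln 2 / λ = 0.69315 / 0.0396 ≈ 17.504 hours.
Number of half-lives elapsed: n = 112.7/17.504 ≈ 6.4386.
A₀ = A × 2^n = 19.82 × 2^6.4386 = 19.82 × 86.74 ≈ 1719.2 pmol.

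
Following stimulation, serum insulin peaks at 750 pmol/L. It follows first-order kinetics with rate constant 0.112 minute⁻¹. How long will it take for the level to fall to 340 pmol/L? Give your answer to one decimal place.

t½ = ln 2 / λ = 0.69315 / 0.112 ≈ 6.1888 minutes.
Fraction remaining = 340/750 ≈ 0.45333.
n = log₂(750/340) = ln(2.2059)/ln 2 ≈ 1.1414 half-lives.
t = n × t½ = 1.1414 × 6.1888 ≈ 7.0636 minutes.

7.1 minutes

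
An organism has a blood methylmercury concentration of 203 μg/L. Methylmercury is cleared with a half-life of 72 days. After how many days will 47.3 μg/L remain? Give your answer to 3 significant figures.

151 days

Fraction remaining = 47.3/203 ≈ 0.233.
n = log₂(203/47.3) = ln(4.2918)/ln 2 ≈ 2.1016 half-lives.
t = n × t½ = 2.1016 × 72 ≈ 151.31 days.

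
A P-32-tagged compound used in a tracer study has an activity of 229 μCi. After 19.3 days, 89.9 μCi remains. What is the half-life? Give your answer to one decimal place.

14.3 days

A/A₀ = 89.9/229 ≈ 0.39258.
n = log₂(2.5473) ≈ 1.349 half-lives elapsed in 19.3 days.
t½ = 19.3/1.349 ≈ 14.307 days.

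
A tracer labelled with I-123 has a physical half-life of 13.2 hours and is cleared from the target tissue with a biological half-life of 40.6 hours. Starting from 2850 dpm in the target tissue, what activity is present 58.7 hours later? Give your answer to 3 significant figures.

1/t_eff = 1/t_phys + 1/t_biol = 1/13.2 + 1/40.6 = 0.10039 per hour.
t_eff = 13.2 × 40.6 / (13.2 + 40.6) ≈ 9.9613 hours.
Remaining = 2850 × (1/2)^(58.7/9.9613) = 2850 × (1/2)^5.8928 ≈ 47.967 dpm.

48.0 dpm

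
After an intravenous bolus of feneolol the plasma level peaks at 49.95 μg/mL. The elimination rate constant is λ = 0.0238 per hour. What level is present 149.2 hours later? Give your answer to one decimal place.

1.4 μg/mL

t½ = ln 2 / λ = 0.69315 / 0.0238 ≈ 29.124 hours.
Number of half-lives: n = 149.2/29.124 ≈ 5.123.
Remaining = 49.95 × (1/2)^5.123 = 49.95 × 0.028697 ≈ 1.4334 μg/mL.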